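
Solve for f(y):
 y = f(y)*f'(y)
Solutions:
 f(y) = -sqrt(C1 + y^2)
 f(y) = sqrt(C1 + y^2)


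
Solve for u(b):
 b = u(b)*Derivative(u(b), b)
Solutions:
 u(b) = -sqrt(C1 + b^2)
 u(b) = sqrt(C1 + b^2)


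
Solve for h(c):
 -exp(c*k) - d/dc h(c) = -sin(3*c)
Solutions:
 h(c) = C1 - cos(3*c)/3 - exp(c*k)/k


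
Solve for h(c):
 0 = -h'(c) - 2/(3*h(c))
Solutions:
 h(c) = -sqrt(C1 - 12*c)/3
 h(c) = sqrt(C1 - 12*c)/3


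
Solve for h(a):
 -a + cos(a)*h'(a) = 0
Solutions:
 h(a) = C1 + Integral(a/cos(a), a)


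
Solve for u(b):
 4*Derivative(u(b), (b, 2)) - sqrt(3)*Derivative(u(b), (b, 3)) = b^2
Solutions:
 u(b) = C1 + C2*b + C3*exp(4*sqrt(3)*b/3) + b^4/48 + sqrt(3)*b^3/48 + 3*b^2/64


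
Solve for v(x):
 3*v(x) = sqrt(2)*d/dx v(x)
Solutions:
 v(x) = C1*exp(3*sqrt(2)*x/2)


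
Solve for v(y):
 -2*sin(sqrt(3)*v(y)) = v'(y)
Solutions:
 v(y) = sqrt(3)*(-acos((-exp(2*sqrt(3)*C1) - exp(4*sqrt(3)*y))/(exp(2*sqrt(3)*C1) - exp(4*sqrt(3)*y))) + 2*pi)/3
 v(y) = sqrt(3)*acos((-exp(2*sqrt(3)*C1) - exp(4*sqrt(3)*y))/(exp(2*sqrt(3)*C1) - exp(4*sqrt(3)*y)))/3


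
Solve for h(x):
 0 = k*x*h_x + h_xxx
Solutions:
 h(x) = C1 + Integral(C2*airyai(x*(-k)^(1/3)) + C3*airybi(x*(-k)^(1/3)), x)


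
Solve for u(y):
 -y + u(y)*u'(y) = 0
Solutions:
 u(y) = -sqrt(C1 + y^2)
 u(y) = sqrt(C1 + y^2)


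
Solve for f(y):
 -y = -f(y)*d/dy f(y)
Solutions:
 f(y) = -sqrt(C1 + y^2)
 f(y) = sqrt(C1 + y^2)


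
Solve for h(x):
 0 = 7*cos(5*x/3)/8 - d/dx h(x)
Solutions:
 h(x) = C1 + 21*sin(5*x/3)/40


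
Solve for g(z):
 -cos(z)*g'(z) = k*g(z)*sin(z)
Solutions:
 g(z) = C1*exp(k*log(cos(z)))


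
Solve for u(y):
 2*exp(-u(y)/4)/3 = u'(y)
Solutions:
 u(y) = 4*log(C1 + y/6)


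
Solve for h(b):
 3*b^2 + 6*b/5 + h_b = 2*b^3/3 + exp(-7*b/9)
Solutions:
 h(b) = C1 + b^4/6 - b^3 - 3*b^2/5 - 9*exp(-7*b/9)/7


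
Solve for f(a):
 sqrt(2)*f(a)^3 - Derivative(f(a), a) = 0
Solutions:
 f(a) = -sqrt(2)*sqrt(-1/(C1 + sqrt(2)*a))/2
 f(a) = sqrt(2)*sqrt(-1/(C1 + sqrt(2)*a))/2


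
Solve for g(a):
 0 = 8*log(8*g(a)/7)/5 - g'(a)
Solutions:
 -5*Integral(1/(log(_y) - log(7) + 3*log(2)), (_y, g(a)))/8 = C1 - a


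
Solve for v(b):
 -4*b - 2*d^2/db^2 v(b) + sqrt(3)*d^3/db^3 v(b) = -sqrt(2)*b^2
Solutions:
 v(b) = C1 + C2*b + C3*exp(2*sqrt(3)*b/3) + sqrt(2)*b^4/24 + b^3*(-4 + sqrt(6))/12 + b^2*(-4*sqrt(3) + 3*sqrt(2))/8


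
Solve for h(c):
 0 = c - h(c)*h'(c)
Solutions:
 h(c) = -sqrt(C1 + c^2)
 h(c) = sqrt(C1 + c^2)


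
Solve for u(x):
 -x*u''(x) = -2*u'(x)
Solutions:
 u(x) = C1 + C2*x^3


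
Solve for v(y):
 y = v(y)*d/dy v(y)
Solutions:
 v(y) = -sqrt(C1 + y^2)
 v(y) = sqrt(C1 + y^2)


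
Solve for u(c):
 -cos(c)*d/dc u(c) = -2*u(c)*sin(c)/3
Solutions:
 u(c) = C1/cos(c)^(2/3)


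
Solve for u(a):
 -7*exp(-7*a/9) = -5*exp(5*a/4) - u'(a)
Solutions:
 u(a) = C1 - 4*exp(5*a/4) - 9*exp(-7*a/9)


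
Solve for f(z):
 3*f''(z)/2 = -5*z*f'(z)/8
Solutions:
 f(z) = C1 + C2*erf(sqrt(30)*z/12)


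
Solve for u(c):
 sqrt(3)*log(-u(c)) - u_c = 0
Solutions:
 -li(-u(c)) = C1 + sqrt(3)*c


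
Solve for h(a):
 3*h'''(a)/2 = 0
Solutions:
 h(a) = C1 + C2*a + C3*a^2


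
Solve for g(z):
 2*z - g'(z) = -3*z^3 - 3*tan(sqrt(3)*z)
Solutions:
 g(z) = C1 + 3*z^4/4 + z^2 - sqrt(3)*log(cos(sqrt(3)*z))


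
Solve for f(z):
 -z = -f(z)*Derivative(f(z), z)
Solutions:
 f(z) = -sqrt(C1 + z^2)
 f(z) = sqrt(C1 + z^2)


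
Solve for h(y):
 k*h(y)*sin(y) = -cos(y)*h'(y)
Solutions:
 h(y) = C1*exp(k*log(cos(y)))


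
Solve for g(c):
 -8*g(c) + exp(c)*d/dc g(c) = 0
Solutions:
 g(c) = C1*exp(-8*exp(-c))


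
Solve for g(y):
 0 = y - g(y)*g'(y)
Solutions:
 g(y) = -sqrt(C1 + y^2)
 g(y) = sqrt(C1 + y^2)


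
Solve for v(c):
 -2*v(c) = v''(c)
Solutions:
 v(c) = C1*sin(sqrt(2)*c) + C2*cos(sqrt(2)*c)


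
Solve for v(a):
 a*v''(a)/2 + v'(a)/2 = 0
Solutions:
 v(a) = C1 + C2*log(a)


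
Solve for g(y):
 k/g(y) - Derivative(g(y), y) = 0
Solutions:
 g(y) = -sqrt(C1 + 2*k*y)
 g(y) = sqrt(C1 + 2*k*y)


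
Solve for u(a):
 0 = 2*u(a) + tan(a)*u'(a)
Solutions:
 u(a) = C1/sin(a)^2


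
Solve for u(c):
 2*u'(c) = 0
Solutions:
 u(c) = C1


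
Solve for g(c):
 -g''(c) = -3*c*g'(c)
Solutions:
 g(c) = C1 + C2*erfi(sqrt(6)*c/2)


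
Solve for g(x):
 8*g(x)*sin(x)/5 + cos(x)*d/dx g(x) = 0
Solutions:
 g(x) = C1*cos(x)^(8/5)


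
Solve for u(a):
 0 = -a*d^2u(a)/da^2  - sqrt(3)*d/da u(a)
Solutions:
 u(a) = C1 + C2*a^(1 - sqrt(3))


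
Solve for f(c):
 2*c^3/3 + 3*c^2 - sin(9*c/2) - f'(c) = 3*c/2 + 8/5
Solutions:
 f(c) = C1 + c^4/6 + c^3 - 3*c^2/4 - 8*c/5 + 2*cos(9*c/2)/9


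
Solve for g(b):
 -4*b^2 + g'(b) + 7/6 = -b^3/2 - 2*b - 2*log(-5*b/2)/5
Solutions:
 g(b) = C1 - b^4/8 + 4*b^3/3 - b^2 - 2*b*log(-b)/5 + b*(-23 - 12*log(5) + 12*log(2))/30


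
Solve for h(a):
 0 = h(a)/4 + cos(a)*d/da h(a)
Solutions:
 h(a) = C1*(sin(a) - 1)^(1/8)/(sin(a) + 1)^(1/8)


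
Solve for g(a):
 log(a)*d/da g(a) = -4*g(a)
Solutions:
 g(a) = C1*exp(-4*li(a))


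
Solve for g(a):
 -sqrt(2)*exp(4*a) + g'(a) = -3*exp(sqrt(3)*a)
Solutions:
 g(a) = C1 + sqrt(2)*exp(4*a)/4 - sqrt(3)*exp(sqrt(3)*a)


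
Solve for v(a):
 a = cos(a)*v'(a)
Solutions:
 v(a) = C1 + Integral(a/cos(a), a)


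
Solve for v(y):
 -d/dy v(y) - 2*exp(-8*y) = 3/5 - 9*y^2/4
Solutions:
 v(y) = C1 + 3*y^3/4 - 3*y/5 + exp(-8*y)/4


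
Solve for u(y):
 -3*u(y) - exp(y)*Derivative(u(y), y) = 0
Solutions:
 u(y) = C1*exp(3*exp(-y))


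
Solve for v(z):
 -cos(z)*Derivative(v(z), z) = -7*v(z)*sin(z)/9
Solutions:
 v(z) = C1/cos(z)^(7/9)


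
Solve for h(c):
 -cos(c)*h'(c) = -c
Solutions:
 h(c) = C1 + Integral(c/cos(c), c)


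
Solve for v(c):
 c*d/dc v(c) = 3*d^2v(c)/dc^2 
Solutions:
 v(c) = C1 + C2*erfi(sqrt(6)*c/6)


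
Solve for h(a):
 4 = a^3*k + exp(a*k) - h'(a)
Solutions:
 h(a) = C1 + a^4*k/4 - 4*a + exp(a*k)/k


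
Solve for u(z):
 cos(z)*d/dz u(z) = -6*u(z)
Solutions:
 u(z) = C1*(sin(z)^3 - 3*sin(z)^2 + 3*sin(z) - 1)/(sin(z)^3 + 3*sin(z)^2 + 3*sin(z) + 1)


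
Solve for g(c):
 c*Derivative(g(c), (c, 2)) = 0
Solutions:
 g(c) = C1 + C2*c


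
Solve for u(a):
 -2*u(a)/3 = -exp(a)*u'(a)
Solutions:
 u(a) = C1*exp(-2*exp(-a)/3)


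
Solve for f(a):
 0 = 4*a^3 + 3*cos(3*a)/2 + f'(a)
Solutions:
 f(a) = C1 - a^4 - sin(3*a)/2


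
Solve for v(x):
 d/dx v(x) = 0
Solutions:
 v(x) = C1


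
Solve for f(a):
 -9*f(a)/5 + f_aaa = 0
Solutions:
 f(a) = C3*exp(15^(2/3)*a/5) + (C1*sin(3*3^(1/6)*5^(2/3)*a/10) + C2*cos(3*3^(1/6)*5^(2/3)*a/10))*exp(-15^(2/3)*a/10)


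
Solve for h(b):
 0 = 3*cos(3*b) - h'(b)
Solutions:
 h(b) = C1 + sin(3*b)


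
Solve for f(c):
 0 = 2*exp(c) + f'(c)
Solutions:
 f(c) = C1 - 2*exp(c)


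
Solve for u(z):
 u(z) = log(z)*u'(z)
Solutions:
 u(z) = C1*exp(li(z))


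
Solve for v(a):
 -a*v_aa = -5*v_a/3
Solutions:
 v(a) = C1 + C2*a^(8/3)


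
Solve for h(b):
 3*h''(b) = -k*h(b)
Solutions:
 h(b) = C1*exp(-sqrt(3)*b*sqrt(-k)/3) + C2*exp(sqrt(3)*b*sqrt(-k)/3)


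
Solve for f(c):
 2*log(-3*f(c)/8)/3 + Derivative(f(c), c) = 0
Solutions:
 3*Integral(1/(log(-_y) - 3*log(2) + log(3)), (_y, f(c)))/2 = C1 - c


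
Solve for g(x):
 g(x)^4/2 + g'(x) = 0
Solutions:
 g(x) = 2^(1/3)*(1/(C1 + 3*x))^(1/3)
 g(x) = 2^(1/3)*(-3^(2/3) - 3*3^(1/6)*I)*(1/(C1 + x))^(1/3)/6
 g(x) = 2^(1/3)*(-3^(2/3) + 3*3^(1/6)*I)*(1/(C1 + x))^(1/3)/6


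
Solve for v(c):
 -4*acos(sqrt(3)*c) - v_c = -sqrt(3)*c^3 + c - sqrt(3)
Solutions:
 v(c) = C1 + sqrt(3)*c^4/4 - c^2/2 - 4*c*acos(sqrt(3)*c) + sqrt(3)*c + 4*sqrt(3)*sqrt(1 - 3*c^2)/3


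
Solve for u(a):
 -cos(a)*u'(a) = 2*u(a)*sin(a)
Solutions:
 u(a) = C1*cos(a)^2


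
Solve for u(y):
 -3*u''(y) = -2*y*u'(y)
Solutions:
 u(y) = C1 + C2*erfi(sqrt(3)*y/3)


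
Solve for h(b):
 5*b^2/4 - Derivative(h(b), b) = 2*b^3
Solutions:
 h(b) = C1 - b^4/2 + 5*b^3/12


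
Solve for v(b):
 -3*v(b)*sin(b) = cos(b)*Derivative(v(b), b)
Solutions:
 v(b) = C1*cos(b)^3


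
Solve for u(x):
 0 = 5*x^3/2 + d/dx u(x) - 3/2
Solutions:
 u(x) = C1 - 5*x^4/8 + 3*x/2


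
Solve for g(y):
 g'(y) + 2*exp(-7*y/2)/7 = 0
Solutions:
 g(y) = C1 + 4*exp(-7*y/2)/49


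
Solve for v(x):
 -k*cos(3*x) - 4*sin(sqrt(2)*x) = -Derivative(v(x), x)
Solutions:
 v(x) = C1 + k*sin(3*x)/3 - 2*sqrt(2)*cos(sqrt(2)*x)


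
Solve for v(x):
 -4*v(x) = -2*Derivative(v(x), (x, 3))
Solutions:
 v(x) = C3*exp(2^(1/3)*x) + (C1*sin(2^(1/3)*sqrt(3)*x/2) + C2*cos(2^(1/3)*sqrt(3)*x/2))*exp(-2^(1/3)*x/2)


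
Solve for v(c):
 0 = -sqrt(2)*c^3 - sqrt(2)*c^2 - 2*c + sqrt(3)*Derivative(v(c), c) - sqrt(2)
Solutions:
 v(c) = C1 + sqrt(6)*c^4/12 + sqrt(6)*c^3/9 + sqrt(3)*c^2/3 + sqrt(6)*c/3


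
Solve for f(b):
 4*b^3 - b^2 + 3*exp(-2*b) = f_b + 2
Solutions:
 f(b) = C1 + b^4 - b^3/3 - 2*b - 3*exp(-2*b)/2


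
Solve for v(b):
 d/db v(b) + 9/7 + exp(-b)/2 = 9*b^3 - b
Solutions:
 v(b) = C1 + 9*b^4/4 - b^2/2 - 9*b/7 + exp(-b)/2


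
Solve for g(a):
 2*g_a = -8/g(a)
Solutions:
 g(a) = -sqrt(C1 - 8*a)
 g(a) = sqrt(C1 - 8*a)


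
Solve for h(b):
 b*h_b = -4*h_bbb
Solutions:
 h(b) = C1 + Integral(C2*airyai(-2^(1/3)*b/2) + C3*airybi(-2^(1/3)*b/2), b)


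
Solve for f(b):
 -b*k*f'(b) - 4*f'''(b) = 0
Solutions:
 f(b) = C1 + Integral(C2*airyai(2^(1/3)*b*(-k)^(1/3)/2) + C3*airybi(2^(1/3)*b*(-k)^(1/3)/2), b)


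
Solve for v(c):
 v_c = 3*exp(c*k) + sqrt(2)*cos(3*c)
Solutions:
 v(c) = C1 + sqrt(2)*sin(3*c)/3 + 3*exp(c*k)/k


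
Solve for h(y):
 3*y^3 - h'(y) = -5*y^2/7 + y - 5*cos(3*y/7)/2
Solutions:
 h(y) = C1 + 3*y^4/4 + 5*y^3/21 - y^2/2 + 35*sin(3*y/7)/6


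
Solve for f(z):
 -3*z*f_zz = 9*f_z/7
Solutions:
 f(z) = C1 + C2*z^(4/7)


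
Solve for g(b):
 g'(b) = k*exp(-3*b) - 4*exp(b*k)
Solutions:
 g(b) = C1 - k*exp(-3*b)/3 - 4*exp(b*k)/k


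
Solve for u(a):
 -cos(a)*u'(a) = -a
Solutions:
 u(a) = C1 + Integral(a/cos(a), a)


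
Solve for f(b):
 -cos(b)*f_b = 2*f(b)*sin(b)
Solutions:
 f(b) = C1*cos(b)^2


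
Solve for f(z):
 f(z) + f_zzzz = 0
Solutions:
 f(z) = (C1*sin(sqrt(2)*z/2) + C2*cos(sqrt(2)*z/2))*exp(-sqrt(2)*z/2) + (C3*sin(sqrt(2)*z/2) + C4*cos(sqrt(2)*z/2))*exp(sqrt(2)*z/2)


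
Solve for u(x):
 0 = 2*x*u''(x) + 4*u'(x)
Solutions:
 u(x) = C1 + C2/x


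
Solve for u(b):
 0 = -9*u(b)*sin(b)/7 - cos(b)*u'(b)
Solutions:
 u(b) = C1*cos(b)^(9/7)


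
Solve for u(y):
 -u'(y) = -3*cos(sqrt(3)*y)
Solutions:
 u(y) = C1 + sqrt(3)*sin(sqrt(3)*y)


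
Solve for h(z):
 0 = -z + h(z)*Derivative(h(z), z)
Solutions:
 h(z) = -sqrt(C1 + z^2)
 h(z) = sqrt(C1 + z^2)


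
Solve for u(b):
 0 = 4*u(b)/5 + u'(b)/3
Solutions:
 u(b) = C1*exp(-12*b/5)


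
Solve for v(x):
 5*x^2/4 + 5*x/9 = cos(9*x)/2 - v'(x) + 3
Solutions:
 v(x) = C1 - 5*x^3/12 - 5*x^2/18 + 3*x + sin(9*x)/18


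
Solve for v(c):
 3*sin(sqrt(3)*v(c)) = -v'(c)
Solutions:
 v(c) = sqrt(3)*(-acos((-exp(2*sqrt(3)*C1) - exp(6*sqrt(3)*c))/(exp(2*sqrt(3)*C1) - exp(6*sqrt(3)*c))) + 2*pi)/3
 v(c) = sqrt(3)*acos((-exp(2*sqrt(3)*C1) - exp(6*sqrt(3)*c))/(exp(2*sqrt(3)*C1) - exp(6*sqrt(3)*c)))/3


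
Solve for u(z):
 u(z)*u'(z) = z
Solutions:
 u(z) = -sqrt(C1 + z^2)
 u(z) = sqrt(C1 + z^2)


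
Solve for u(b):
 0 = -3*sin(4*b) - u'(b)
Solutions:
 u(b) = C1 + 3*cos(4*b)/4


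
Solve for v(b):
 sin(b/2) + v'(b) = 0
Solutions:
 v(b) = C1 + 2*cos(b/2)


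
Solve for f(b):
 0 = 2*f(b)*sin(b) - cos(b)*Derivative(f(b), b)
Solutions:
 f(b) = C1/cos(b)^2


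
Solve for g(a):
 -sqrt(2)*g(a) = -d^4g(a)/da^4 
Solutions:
 g(a) = C1*exp(-2^(1/8)*a) + C2*exp(2^(1/8)*a) + C3*sin(2^(1/8)*a) + C4*cos(2^(1/8)*a)


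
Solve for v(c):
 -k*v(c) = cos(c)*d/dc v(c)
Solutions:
 v(c) = C1*exp(k*(log(sin(c) - 1) - log(sin(c) + 1))/2)


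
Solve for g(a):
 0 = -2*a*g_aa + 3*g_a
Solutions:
 g(a) = C1 + C2*a^(5/2)


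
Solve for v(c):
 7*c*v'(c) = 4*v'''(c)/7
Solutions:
 v(c) = C1 + Integral(C2*airyai(2^(1/3)*7^(2/3)*c/2) + C3*airybi(2^(1/3)*7^(2/3)*c/2), c)


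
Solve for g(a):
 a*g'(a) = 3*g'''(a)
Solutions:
 g(a) = C1 + Integral(C2*airyai(3^(2/3)*a/3) + C3*airybi(3^(2/3)*a/3), a)


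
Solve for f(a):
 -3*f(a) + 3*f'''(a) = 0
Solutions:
 f(a) = C3*exp(a) + (C1*sin(sqrt(3)*a/2) + C2*cos(sqrt(3)*a/2))*exp(-a/2)


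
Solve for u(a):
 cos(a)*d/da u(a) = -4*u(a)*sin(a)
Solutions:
 u(a) = C1*cos(a)^4


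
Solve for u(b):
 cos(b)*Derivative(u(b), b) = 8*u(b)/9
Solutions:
 u(b) = C1*(sin(b) + 1)^(4/9)/(sin(b) - 1)^(4/9)


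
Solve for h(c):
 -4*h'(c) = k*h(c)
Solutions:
 h(c) = C1*exp(-c*k/4)


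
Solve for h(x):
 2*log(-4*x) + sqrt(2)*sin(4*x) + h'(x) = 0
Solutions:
 h(x) = C1 - 2*x*log(-x) - 4*x*log(2) + 2*x + sqrt(2)*cos(4*x)/4


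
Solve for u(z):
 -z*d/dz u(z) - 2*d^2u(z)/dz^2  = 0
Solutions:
 u(z) = C1 + C2*erf(z/2)


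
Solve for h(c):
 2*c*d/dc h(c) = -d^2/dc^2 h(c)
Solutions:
 h(c) = C1 + C2*erf(c)


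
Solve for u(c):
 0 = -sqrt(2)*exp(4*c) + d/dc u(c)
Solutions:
 u(c) = C1 + sqrt(2)*exp(4*c)/4


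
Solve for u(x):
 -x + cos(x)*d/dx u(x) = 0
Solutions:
 u(x) = C1 + Integral(x/cos(x), x)


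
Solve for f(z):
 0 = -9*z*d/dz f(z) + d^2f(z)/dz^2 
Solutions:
 f(z) = C1 + C2*erfi(3*sqrt(2)*z/2)


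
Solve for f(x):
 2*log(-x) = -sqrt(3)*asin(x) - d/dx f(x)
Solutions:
 f(x) = C1 - 2*x*log(-x) + 2*x - sqrt(3)*(x*asin(x) + sqrt(1 - x^2))


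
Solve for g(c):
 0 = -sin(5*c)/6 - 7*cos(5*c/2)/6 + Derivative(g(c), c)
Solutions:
 g(c) = C1 + 7*sin(5*c/2)/15 - cos(5*c)/30


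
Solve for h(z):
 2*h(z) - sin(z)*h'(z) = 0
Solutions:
 h(z) = C1*(cos(z) - 1)/(cos(z) + 1)


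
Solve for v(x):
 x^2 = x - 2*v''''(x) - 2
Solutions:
 v(x) = C1 + C2*x + C3*x^2 + C4*x^3 - x^6/720 + x^5/240 - x^4/24


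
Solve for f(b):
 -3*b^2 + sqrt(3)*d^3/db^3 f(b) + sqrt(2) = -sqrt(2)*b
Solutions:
 f(b) = C1 + C2*b + C3*b^2 + sqrt(3)*b^5/60 - sqrt(6)*b^4/72 - sqrt(6)*b^3/18


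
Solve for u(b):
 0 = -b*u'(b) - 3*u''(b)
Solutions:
 u(b) = C1 + C2*erf(sqrt(6)*b/6)


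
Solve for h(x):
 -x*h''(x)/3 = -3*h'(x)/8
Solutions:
 h(x) = C1 + C2*x^(17/8)


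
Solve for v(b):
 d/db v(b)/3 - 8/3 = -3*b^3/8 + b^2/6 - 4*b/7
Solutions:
 v(b) = C1 - 9*b^4/32 + b^3/6 - 6*b^2/7 + 8*b


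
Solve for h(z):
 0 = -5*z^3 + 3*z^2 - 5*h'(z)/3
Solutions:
 h(z) = C1 - 3*z^4/4 + 3*z^3/5


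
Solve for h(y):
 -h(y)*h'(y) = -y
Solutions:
 h(y) = -sqrt(C1 + y^2)
 h(y) = sqrt(C1 + y^2)


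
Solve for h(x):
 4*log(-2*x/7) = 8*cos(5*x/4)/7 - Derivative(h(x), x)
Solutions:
 h(x) = C1 - 4*x*log(-x) - 4*x*log(2) + 4*x + 4*x*log(7) + 32*sin(5*x/4)/35


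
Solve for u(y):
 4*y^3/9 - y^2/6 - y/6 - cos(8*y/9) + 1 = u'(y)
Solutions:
 u(y) = C1 + y^4/9 - y^3/18 - y^2/12 + y - 9*sin(8*y/9)/8


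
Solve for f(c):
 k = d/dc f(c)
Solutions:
 f(c) = C1 + c*k


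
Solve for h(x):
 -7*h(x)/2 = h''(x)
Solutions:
 h(x) = C1*sin(sqrt(14)*x/2) + C2*cos(sqrt(14)*x/2)


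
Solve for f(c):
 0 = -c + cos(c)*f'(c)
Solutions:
 f(c) = C1 + Integral(c/cos(c), c)


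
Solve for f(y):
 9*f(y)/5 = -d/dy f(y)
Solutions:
 f(y) = C1*exp(-9*y/5)


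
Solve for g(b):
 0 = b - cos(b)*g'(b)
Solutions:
 g(b) = C1 + Integral(b/cos(b), b)


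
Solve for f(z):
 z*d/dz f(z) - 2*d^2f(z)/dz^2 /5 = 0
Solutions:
 f(z) = C1 + C2*erfi(sqrt(5)*z/2)


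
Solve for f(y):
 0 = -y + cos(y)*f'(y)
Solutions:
 f(y) = C1 + Integral(y/cos(y), y)


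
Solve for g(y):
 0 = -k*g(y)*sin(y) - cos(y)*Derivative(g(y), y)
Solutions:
 g(y) = C1*exp(k*log(cos(y)))


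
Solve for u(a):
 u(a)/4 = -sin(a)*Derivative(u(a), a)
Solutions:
 u(a) = C1*(cos(a) + 1)^(1/8)/(cos(a) - 1)^(1/8)


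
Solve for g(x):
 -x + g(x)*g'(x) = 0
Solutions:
 g(x) = -sqrt(C1 + x^2)
 g(x) = sqrt(C1 + x^2)


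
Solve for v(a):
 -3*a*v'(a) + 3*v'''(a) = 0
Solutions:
 v(a) = C1 + Integral(C2*airyai(a) + C3*airybi(a), a)


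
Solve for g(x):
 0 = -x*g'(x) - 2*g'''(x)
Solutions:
 g(x) = C1 + Integral(C2*airyai(-2^(2/3)*x/2) + C3*airybi(-2^(2/3)*x/2), x)


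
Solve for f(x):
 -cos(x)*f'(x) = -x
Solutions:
 f(x) = C1 + Integral(x/cos(x), x)


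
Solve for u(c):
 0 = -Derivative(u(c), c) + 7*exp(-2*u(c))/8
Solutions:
 u(c) = log(C1 + 7*c)/2 - log(2)
 u(c) = log(-sqrt(C1 + 7*c)) - log(2)


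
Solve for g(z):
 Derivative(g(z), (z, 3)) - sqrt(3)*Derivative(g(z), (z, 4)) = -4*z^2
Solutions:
 g(z) = C1 + C2*z + C3*z^2 + C4*exp(sqrt(3)*z/3) - z^5/15 - sqrt(3)*z^4/3 - 4*z^3


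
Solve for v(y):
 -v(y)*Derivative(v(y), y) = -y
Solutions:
 v(y) = -sqrt(C1 + y^2)
 v(y) = sqrt(C1 + y^2)


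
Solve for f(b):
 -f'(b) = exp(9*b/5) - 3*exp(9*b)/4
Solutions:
 f(b) = C1 - 5*exp(9*b/5)/9 + exp(9*b)/12


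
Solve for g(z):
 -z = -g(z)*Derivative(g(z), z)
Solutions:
 g(z) = -sqrt(C1 + z^2)
 g(z) = sqrt(C1 + z^2)


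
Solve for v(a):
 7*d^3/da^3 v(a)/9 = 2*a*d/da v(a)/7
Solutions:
 v(a) = C1 + Integral(C2*airyai(126^(1/3)*a/7) + C3*airybi(126^(1/3)*a/7), a)


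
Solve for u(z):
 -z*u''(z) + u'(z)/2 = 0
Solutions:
 u(z) = C1 + C2*z^(3/2)


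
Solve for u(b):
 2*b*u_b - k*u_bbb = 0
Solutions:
 u(b) = C1 + Integral(C2*airyai(2^(1/3)*b*(1/k)^(1/3)) + C3*airybi(2^(1/3)*b*(1/k)^(1/3)), b)


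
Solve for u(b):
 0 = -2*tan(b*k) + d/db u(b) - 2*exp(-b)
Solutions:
 u(b) = C1 + 2*Piecewise((-exp(-b) + log(tan(b*k)^2 + 1)/(2*k), Ne(k, 0)), (-exp(-b), True))


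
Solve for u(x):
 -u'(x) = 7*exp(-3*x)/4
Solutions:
 u(x) = C1 + 7*exp(-3*x)/12


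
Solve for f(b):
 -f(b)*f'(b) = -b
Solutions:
 f(b) = -sqrt(C1 + b^2)
 f(b) = sqrt(C1 + b^2)


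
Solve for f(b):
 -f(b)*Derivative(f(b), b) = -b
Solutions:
 f(b) = -sqrt(C1 + b^2)
 f(b) = sqrt(C1 + b^2)


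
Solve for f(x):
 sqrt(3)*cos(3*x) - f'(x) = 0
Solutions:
 f(x) = C1 + sqrt(3)*sin(3*x)/3


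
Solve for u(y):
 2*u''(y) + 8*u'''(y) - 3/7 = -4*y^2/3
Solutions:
 u(y) = C1 + C2*y + C3*exp(-y/4) - y^4/18 + 8*y^3/9 - 887*y^2/84


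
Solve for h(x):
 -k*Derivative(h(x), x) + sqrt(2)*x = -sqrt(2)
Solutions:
 h(x) = C1 + sqrt(2)*x^2/(2*k) + sqrt(2)*x/k


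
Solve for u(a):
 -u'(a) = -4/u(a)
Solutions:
 u(a) = -sqrt(C1 + 8*a)
 u(a) = sqrt(C1 + 8*a)


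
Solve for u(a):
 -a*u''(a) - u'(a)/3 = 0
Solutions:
 u(a) = C1 + C2*a^(2/3)


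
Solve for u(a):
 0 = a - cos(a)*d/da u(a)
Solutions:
 u(a) = C1 + Integral(a/cos(a), a)


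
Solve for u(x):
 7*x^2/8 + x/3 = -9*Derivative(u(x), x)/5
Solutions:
 u(x) = C1 - 35*x^3/216 - 5*x^2/54


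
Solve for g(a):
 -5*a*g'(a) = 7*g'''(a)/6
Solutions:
 g(a) = C1 + Integral(C2*airyai(-30^(1/3)*7^(2/3)*a/7) + C3*airybi(-30^(1/3)*7^(2/3)*a/7), a)


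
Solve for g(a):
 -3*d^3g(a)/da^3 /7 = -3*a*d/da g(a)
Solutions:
 g(a) = C1 + Integral(C2*airyai(7^(1/3)*a) + C3*airybi(7^(1/3)*a), a)


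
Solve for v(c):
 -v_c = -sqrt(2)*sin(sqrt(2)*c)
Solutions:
 v(c) = C1 - cos(sqrt(2)*c)


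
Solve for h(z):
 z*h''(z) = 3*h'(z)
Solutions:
 h(z) = C1 + C2*z^4


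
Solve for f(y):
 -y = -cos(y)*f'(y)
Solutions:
 f(y) = C1 + Integral(y/cos(y), y)


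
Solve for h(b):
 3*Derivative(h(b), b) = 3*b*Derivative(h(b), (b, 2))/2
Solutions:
 h(b) = C1 + C2*b^3


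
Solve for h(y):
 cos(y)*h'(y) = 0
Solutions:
 h(y) = C1


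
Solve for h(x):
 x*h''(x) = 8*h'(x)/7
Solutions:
 h(x) = C1 + C2*x^(15/7)


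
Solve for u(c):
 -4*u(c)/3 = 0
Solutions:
 u(c) = 0


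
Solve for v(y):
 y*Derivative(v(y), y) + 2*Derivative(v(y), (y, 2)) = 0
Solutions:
 v(y) = C1 + C2*erf(y/2)


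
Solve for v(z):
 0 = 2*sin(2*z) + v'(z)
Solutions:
 v(z) = C1 + cos(2*z)


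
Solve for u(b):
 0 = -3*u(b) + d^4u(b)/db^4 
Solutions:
 u(b) = C1*exp(-3^(1/4)*b) + C2*exp(3^(1/4)*b) + C3*sin(3^(1/4)*b) + C4*cos(3^(1/4)*b)


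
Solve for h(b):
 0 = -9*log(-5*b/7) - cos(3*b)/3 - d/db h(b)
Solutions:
 h(b) = C1 - 9*b*log(-b) - 9*b*log(5) + 9*b + 9*b*log(7) - sin(3*b)/9


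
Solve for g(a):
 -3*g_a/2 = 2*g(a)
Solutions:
 g(a) = C1*exp(-4*a/3)


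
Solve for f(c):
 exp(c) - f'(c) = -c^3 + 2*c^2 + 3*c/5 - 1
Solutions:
 f(c) = C1 + c^4/4 - 2*c^3/3 - 3*c^2/10 + c + exp(c)


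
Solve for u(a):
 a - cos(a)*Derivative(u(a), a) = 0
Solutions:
 u(a) = C1 + Integral(a/cos(a), a)


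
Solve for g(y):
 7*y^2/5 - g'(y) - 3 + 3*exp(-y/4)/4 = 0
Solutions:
 g(y) = C1 + 7*y^3/15 - 3*y - 3*exp(-y/4)


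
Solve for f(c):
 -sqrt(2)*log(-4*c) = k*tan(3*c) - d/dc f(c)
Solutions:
 f(c) = C1 + sqrt(2)*c*(log(-c) - 1) + 2*sqrt(2)*c*log(2) - k*log(cos(3*c))/3


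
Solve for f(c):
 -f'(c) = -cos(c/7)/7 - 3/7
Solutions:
 f(c) = C1 + 3*c/7 + sin(c/7)


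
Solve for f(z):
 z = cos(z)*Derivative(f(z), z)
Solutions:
 f(z) = C1 + Integral(z/cos(z), z)


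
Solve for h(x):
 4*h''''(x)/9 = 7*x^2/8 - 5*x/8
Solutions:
 h(x) = C1 + C2*x + C3*x^2 + C4*x^3 + 7*x^6/1280 - 3*x^5/256


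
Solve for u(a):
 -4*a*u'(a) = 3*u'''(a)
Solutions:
 u(a) = C1 + Integral(C2*airyai(-6^(2/3)*a/3) + C3*airybi(-6^(2/3)*a/3), a)


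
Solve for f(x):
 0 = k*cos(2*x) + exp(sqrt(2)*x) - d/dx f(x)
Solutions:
 f(x) = C1 + k*sin(2*x)/2 + sqrt(2)*exp(sqrt(2)*x)/2


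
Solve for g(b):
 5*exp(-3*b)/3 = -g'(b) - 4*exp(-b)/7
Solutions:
 g(b) = C1 + 4*exp(-b)/7 + 5*exp(-3*b)/9


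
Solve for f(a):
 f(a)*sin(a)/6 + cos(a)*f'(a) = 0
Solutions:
 f(a) = C1*cos(a)^(1/6)


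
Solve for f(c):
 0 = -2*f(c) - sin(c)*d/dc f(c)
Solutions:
 f(c) = C1*(cos(c) + 1)/(cos(c) - 1)


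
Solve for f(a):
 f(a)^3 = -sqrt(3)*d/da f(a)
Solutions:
 f(a) = -sqrt(6)*sqrt(-1/(C1 - sqrt(3)*a))/2
 f(a) = sqrt(6)*sqrt(-1/(C1 - sqrt(3)*a))/2


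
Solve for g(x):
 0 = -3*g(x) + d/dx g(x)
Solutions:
 g(x) = C1*exp(3*x)


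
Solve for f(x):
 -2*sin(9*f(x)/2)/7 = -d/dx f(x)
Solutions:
 -2*x/7 + log(cos(9*f(x)/2) - 1)/9 - log(cos(9*f(x)/2) + 1)/9 = C1


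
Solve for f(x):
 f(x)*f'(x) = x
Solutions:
 f(x) = -sqrt(C1 + x^2)
 f(x) = sqrt(C1 + x^2)


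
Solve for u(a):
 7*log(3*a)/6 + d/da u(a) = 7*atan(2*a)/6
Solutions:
 u(a) = C1 - 7*a*log(a)/6 + 7*a*atan(2*a)/6 - 7*a*log(3)/6 + 7*a/6 - 7*log(4*a^2 + 1)/24


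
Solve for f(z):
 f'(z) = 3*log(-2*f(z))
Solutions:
 -Integral(1/(log(-_y) + log(2)), (_y, f(z)))/3 = C1 - z


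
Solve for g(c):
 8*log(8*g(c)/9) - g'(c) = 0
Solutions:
 -Integral(1/(log(_y) - 2*log(3) + 3*log(2)), (_y, g(c)))/8 = C1 - c


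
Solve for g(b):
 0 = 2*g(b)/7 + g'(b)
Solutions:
 g(b) = C1*exp(-2*b/7)


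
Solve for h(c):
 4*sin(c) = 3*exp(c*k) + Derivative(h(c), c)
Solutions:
 h(c) = C1 - 4*cos(c) - 3*exp(c*k)/k


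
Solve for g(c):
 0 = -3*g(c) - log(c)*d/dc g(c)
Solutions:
 g(c) = C1*exp(-3*li(c))


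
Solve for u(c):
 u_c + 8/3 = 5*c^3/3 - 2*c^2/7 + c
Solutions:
 u(c) = C1 + 5*c^4/12 - 2*c^3/21 + c^2/2 - 8*c/3


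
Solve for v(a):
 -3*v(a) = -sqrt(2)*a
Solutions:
 v(a) = sqrt(2)*a/3


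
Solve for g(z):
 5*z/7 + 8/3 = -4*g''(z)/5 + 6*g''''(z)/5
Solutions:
 g(z) = C1 + C2*z + C3*exp(-sqrt(6)*z/3) + C4*exp(sqrt(6)*z/3) - 25*z^3/168 - 5*z^2/3


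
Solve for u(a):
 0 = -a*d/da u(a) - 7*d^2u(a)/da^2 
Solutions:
 u(a) = C1 + C2*erf(sqrt(14)*a/14)


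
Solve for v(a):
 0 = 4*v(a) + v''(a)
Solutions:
 v(a) = C1*sin(2*a) + C2*cos(2*a)


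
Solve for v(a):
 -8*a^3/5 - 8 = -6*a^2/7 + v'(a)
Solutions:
 v(a) = C1 - 2*a^4/5 + 2*a^3/7 - 8*a


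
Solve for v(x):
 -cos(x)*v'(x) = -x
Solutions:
 v(x) = C1 + Integral(x/cos(x), x)


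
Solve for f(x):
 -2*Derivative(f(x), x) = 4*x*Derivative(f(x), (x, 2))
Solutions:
 f(x) = C1 + C2*sqrt(x)


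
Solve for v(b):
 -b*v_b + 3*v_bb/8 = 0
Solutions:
 v(b) = C1 + C2*erfi(2*sqrt(3)*b/3)


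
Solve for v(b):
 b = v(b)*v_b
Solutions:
 v(b) = -sqrt(C1 + b^2)
 v(b) = sqrt(C1 + b^2)


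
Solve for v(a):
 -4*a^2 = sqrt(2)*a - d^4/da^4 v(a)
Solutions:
 v(a) = C1 + C2*a + C3*a^2 + C4*a^3 + a^6/90 + sqrt(2)*a^5/120


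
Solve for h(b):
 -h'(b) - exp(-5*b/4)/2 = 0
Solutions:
 h(b) = C1 + 2*exp(-5*b/4)/5


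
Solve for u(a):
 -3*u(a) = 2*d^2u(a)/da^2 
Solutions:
 u(a) = C1*sin(sqrt(6)*a/2) + C2*cos(sqrt(6)*a/2)


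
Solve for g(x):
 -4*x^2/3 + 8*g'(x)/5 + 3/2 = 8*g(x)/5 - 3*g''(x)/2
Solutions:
 g(x) = C1*exp(4*x*(-2 + sqrt(19))/15) + C2*exp(-4*x*(2 + sqrt(19))/15) - 5*x^2/6 - 5*x/3 - 55/24


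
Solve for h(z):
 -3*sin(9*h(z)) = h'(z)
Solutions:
 h(z) = -acos((-C1 - exp(54*z))/(C1 - exp(54*z)))/9 + 2*pi/9
 h(z) = acos((-C1 - exp(54*z))/(C1 - exp(54*z)))/9


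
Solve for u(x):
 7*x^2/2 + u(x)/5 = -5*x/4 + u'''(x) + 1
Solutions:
 u(x) = C3*exp(5^(2/3)*x/5) - 35*x^2/2 - 25*x/4 + (C1*sin(sqrt(3)*5^(2/3)*x/10) + C2*cos(sqrt(3)*5^(2/3)*x/10))*exp(-5^(2/3)*x/10) + 5


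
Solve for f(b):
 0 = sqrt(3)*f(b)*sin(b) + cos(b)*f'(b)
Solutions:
 f(b) = C1*cos(b)^(sqrt(3))


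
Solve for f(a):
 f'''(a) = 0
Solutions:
 f(a) = C1 + C2*a + C3*a^2


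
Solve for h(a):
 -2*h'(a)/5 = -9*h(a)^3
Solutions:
 h(a) = -sqrt(-1/(C1 + 45*a))
 h(a) = sqrt(-1/(C1 + 45*a))


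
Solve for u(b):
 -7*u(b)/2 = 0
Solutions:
 u(b) = 0


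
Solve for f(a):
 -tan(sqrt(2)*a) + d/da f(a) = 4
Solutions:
 f(a) = C1 + 4*a - sqrt(2)*log(cos(sqrt(2)*a))/2


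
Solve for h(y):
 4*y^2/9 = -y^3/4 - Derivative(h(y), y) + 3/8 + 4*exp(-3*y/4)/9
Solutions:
 h(y) = C1 - y^4/16 - 4*y^3/27 + 3*y/8 - 16*exp(-3*y/4)/27


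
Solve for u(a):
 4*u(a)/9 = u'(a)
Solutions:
 u(a) = C1*exp(4*a/9)


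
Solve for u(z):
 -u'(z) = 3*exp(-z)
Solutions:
 u(z) = C1 + 3*exp(-z)


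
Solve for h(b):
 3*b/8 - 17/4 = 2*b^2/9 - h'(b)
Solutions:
 h(b) = C1 + 2*b^3/27 - 3*b^2/16 + 17*b/4


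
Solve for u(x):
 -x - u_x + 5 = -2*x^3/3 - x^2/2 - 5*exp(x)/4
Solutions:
 u(x) = C1 + x^4/6 + x^3/6 - x^2/2 + 5*x + 5*exp(x)/4


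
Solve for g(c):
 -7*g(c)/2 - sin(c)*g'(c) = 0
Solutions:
 g(c) = C1*(cos(c) + 1)^(7/4)/(cos(c) - 1)^(7/4)


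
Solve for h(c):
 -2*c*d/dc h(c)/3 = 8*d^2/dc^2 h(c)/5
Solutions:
 h(c) = C1 + C2*erf(sqrt(30)*c/12)


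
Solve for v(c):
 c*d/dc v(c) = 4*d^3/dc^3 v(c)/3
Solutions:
 v(c) = C1 + Integral(C2*airyai(6^(1/3)*c/2) + C3*airybi(6^(1/3)*c/2), c)


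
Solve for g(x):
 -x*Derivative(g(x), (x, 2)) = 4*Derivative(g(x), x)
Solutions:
 g(x) = C1 + C2/x^3


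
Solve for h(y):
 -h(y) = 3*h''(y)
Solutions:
 h(y) = C1*sin(sqrt(3)*y/3) + C2*cos(sqrt(3)*y/3)


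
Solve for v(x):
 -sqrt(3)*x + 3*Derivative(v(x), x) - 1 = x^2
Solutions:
 v(x) = C1 + x^3/9 + sqrt(3)*x^2/6 + x/3


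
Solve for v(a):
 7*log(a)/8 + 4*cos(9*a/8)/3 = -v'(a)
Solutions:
 v(a) = C1 - 7*a*log(a)/8 + 7*a/8 - 32*sin(9*a/8)/27


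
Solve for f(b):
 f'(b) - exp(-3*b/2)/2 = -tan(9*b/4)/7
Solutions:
 f(b) = C1 - 2*log(tan(9*b/4)^2 + 1)/63 - exp(-3*b/2)/3


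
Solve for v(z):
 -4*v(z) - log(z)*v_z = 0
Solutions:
 v(z) = C1*exp(-4*li(z))


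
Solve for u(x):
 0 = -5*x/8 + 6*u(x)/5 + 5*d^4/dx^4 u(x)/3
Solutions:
 u(x) = 25*x/48 + (C1*sin(sqrt(15)*2^(3/4)*x/10) + C2*cos(sqrt(15)*2^(3/4)*x/10))*exp(-sqrt(15)*2^(3/4)*x/10) + (C3*sin(sqrt(15)*2^(3/4)*x/10) + C4*cos(sqrt(15)*2^(3/4)*x/10))*exp(sqrt(15)*2^(3/4)*x/10)


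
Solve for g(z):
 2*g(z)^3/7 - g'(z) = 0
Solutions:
 g(z) = -sqrt(14)*sqrt(-1/(C1 + 2*z))/2
 g(z) = sqrt(14)*sqrt(-1/(C1 + 2*z))/2


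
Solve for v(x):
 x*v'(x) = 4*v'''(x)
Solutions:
 v(x) = C1 + Integral(C2*airyai(2^(1/3)*x/2) + C3*airybi(2^(1/3)*x/2), x)


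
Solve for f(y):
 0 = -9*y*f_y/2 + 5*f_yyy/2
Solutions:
 f(y) = C1 + Integral(C2*airyai(15^(2/3)*y/5) + C3*airybi(15^(2/3)*y/5), y)


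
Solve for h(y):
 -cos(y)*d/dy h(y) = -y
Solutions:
 h(y) = C1 + Integral(y/cos(y), y)


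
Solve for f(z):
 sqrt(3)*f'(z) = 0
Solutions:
 f(z) = C1


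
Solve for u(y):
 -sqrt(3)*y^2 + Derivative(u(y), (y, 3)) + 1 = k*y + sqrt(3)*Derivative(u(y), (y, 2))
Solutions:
 u(y) = C1 + C2*y + C3*exp(sqrt(3)*y) - y^4/12 - sqrt(3)*y^3*(k + 2)/18 + y^2*(-k - 2 + sqrt(3))/6


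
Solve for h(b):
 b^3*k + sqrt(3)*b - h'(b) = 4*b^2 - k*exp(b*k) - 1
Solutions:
 h(b) = C1 + b^4*k/4 - 4*b^3/3 + sqrt(3)*b^2/2 + b + exp(b*k)


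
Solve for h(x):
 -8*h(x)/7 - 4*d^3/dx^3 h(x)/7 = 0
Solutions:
 h(x) = C3*exp(-2^(1/3)*x) + (C1*sin(2^(1/3)*sqrt(3)*x/2) + C2*cos(2^(1/3)*sqrt(3)*x/2))*exp(2^(1/3)*x/2)


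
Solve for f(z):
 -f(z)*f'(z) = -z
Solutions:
 f(z) = -sqrt(C1 + z^2)
 f(z) = sqrt(C1 + z^2)


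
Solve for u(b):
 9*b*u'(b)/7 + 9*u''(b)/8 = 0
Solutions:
 u(b) = C1 + C2*erf(2*sqrt(7)*b/7)


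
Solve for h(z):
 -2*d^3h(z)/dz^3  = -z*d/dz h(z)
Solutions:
 h(z) = C1 + Integral(C2*airyai(2^(2/3)*z/2) + C3*airybi(2^(2/3)*z/2), z)


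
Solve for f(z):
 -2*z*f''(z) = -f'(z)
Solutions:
 f(z) = C1 + C2*z^(3/2)


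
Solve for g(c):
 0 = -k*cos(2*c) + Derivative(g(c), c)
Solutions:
 g(c) = C1 + k*sin(2*c)/2


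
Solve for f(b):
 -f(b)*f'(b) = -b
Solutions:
 f(b) = -sqrt(C1 + b^2)
 f(b) = sqrt(C1 + b^2)


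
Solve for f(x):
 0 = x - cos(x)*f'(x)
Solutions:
 f(x) = C1 + Integral(x/cos(x), x)


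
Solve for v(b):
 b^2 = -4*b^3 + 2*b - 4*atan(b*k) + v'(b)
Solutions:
 v(b) = C1 + b^4 + b^3/3 - b^2 + 4*Piecewise((b*atan(b*k) - log(b^2*k^2 + 1)/(2*k), Ne(k, 0)), (0, True))


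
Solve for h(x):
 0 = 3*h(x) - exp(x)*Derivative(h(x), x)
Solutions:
 h(x) = C1*exp(-3*exp(-x))


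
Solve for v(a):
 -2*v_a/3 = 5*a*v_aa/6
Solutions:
 v(a) = C1 + C2*a^(1/5)


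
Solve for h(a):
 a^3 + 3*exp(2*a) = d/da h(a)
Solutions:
 h(a) = C1 + a^4/4 + 3*exp(2*a)/2


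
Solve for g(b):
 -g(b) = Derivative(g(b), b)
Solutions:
 g(b) = C1*exp(-b)


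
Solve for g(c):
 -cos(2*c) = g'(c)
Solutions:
 g(c) = C1 - sin(2*c)/2


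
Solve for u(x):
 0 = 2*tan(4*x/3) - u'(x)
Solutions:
 u(x) = C1 - 3*log(cos(4*x/3))/2


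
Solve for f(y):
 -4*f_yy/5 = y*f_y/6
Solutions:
 f(y) = C1 + C2*erf(sqrt(15)*y/12)


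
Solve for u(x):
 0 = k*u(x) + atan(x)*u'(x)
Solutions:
 u(x) = C1*exp(-k*Integral(1/atan(x), x))


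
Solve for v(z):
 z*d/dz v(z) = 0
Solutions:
 v(z) = C1


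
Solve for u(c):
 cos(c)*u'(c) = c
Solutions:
 u(c) = C1 + Integral(c/cos(c), c)


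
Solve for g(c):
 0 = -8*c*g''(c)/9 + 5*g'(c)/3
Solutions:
 g(c) = C1 + C2*c^(23/8)


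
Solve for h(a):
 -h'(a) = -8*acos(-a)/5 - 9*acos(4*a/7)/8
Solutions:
 h(a) = C1 + 8*a*acos(-a)/5 + 9*a*acos(4*a/7)/8 + 8*sqrt(1 - a^2)/5 - 9*sqrt(49 - 16*a^2)/32


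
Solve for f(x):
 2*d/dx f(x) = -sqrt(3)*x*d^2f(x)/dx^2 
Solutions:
 f(x) = C1 + C2*x^(1 - 2*sqrt(3)/3)


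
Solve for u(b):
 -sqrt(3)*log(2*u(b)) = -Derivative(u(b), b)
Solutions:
 -sqrt(3)*Integral(1/(log(_y) + log(2)), (_y, u(b)))/3 = C1 - b


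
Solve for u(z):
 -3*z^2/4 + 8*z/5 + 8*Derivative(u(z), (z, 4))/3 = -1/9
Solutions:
 u(z) = C1 + C2*z + C3*z^2 + C4*z^3 + z^6/1280 - z^5/200 - z^4/576


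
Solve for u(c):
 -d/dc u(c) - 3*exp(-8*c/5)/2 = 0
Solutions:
 u(c) = C1 + 15*exp(-8*c/5)/16


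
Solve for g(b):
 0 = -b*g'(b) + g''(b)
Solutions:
 g(b) = C1 + C2*erfi(sqrt(2)*b/2)


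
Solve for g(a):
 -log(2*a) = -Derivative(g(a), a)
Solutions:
 g(a) = C1 + a*log(a) - a + a*log(2)


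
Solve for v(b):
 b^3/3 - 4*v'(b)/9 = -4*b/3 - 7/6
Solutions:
 v(b) = C1 + 3*b^4/16 + 3*b^2/2 + 21*b/8


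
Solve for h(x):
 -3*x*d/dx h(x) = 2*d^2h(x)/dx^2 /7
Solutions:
 h(x) = C1 + C2*erf(sqrt(21)*x/2)


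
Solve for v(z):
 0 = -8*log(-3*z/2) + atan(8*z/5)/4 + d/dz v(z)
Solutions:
 v(z) = C1 + 8*z*log(-z) - z*atan(8*z/5)/4 - 8*z - 8*z*log(2) + 8*z*log(3) + 5*log(64*z^2 + 25)/64


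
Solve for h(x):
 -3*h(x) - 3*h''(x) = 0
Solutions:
 h(x) = C1*sin(x) + C2*cos(x)


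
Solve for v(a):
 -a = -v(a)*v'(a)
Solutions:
 v(a) = -sqrt(C1 + a^2)
 v(a) = sqrt(C1 + a^2)


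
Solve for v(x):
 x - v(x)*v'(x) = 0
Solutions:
 v(x) = -sqrt(C1 + x^2)
 v(x) = sqrt(C1 + x^2)


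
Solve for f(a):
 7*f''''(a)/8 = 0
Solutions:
 f(a) = C1 + C2*a + C3*a^2 + C4*a^3


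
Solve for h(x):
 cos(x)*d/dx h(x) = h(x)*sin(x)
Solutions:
 h(x) = C1/cos(x)


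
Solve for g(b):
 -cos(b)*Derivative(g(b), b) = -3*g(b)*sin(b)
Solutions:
 g(b) = C1/cos(b)^3


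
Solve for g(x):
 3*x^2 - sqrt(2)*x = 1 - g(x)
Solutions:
 g(x) = -3*x^2 + sqrt(2)*x + 1


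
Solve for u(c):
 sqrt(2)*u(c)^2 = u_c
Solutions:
 u(c) = -1/(C1 + sqrt(2)*c)


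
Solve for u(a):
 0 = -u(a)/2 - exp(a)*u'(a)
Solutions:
 u(a) = C1*exp(exp(-a)/2)


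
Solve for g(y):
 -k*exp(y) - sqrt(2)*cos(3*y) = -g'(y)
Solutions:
 g(y) = C1 + k*exp(y) + sqrt(2)*sin(3*y)/3


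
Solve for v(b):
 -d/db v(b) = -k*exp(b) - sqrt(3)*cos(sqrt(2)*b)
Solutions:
 v(b) = C1 + k*exp(b) + sqrt(6)*sin(sqrt(2)*b)/2


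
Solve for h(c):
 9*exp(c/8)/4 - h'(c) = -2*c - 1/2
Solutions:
 h(c) = C1 + c^2 + c/2 + 18*exp(c/8)


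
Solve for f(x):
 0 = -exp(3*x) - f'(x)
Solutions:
 f(x) = C1 - exp(3*x)/3


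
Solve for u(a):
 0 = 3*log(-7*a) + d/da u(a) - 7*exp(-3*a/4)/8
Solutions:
 u(a) = C1 - 3*a*log(-a) + 3*a*(1 - log(7)) - 7*exp(-3*a/4)/6


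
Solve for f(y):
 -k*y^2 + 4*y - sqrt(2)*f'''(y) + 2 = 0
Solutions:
 f(y) = C1 + C2*y + C3*y^2 - sqrt(2)*k*y^5/120 + sqrt(2)*y^4/12 + sqrt(2)*y^3/6


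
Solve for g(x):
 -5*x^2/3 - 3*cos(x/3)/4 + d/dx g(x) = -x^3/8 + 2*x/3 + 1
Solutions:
 g(x) = C1 - x^4/32 + 5*x^3/9 + x^2/3 + x + 9*sin(x/3)/4


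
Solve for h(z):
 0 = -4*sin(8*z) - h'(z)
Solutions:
 h(z) = C1 + cos(8*z)/2


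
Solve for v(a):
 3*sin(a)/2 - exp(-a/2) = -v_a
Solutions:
 v(a) = C1 + 3*cos(a)/2 - 2*exp(-a/2)


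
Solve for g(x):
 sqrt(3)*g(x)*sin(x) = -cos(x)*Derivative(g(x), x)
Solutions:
 g(x) = C1*cos(x)^(sqrt(3))


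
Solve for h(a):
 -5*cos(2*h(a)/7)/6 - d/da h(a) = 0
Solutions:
 5*a/6 - 7*log(sin(2*h(a)/7) - 1)/4 + 7*log(sin(2*h(a)/7) + 1)/4 = C1


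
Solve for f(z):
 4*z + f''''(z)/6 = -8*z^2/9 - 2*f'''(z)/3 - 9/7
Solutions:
 f(z) = C1 + C2*z + C3*z^2 + C4*exp(-4*z) - z^5/45 - 2*z^4/9 - 25*z^3/252


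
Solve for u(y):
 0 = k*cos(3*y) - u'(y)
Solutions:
 u(y) = C1 + k*sin(3*y)/3


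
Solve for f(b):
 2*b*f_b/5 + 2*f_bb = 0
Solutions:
 f(b) = C1 + C2*erf(sqrt(10)*b/10)


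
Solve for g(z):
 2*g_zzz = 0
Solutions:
 g(z) = C1 + C2*z + C3*z^2


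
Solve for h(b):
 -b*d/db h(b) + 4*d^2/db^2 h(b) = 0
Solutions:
 h(b) = C1 + C2*erfi(sqrt(2)*b/4)


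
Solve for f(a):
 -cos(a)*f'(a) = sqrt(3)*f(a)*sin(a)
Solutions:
 f(a) = C1*cos(a)^(sqrt(3))


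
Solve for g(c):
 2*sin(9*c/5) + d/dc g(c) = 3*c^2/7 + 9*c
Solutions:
 g(c) = C1 + c^3/7 + 9*c^2/2 + 10*cos(9*c/5)/9


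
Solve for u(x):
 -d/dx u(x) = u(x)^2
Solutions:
 u(x) = 1/(C1 + x)


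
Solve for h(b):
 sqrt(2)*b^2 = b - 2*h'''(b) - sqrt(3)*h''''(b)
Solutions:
 h(b) = C1 + C2*b + C3*b^2 + C4*exp(-2*sqrt(3)*b/3) - sqrt(2)*b^5/120 + b^4*(1 + sqrt(6))/48 + b^3*(-3*sqrt(2) - sqrt(3))/24


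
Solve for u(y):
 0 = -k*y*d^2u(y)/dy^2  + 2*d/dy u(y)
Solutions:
 u(y) = C1 + y^(((re(k) + 2)*re(k) + im(k)^2)/(re(k)^2 + im(k)^2))*(C2*sin(2*log(y)*Abs(im(k))/(re(k)^2 + im(k)^2)) + C3*cos(2*log(y)*im(k)/(re(k)^2 + im(k)^2)))


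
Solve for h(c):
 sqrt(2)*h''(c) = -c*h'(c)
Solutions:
 h(c) = C1 + C2*erf(2^(1/4)*c/2)


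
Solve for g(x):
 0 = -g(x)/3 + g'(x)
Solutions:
 g(x) = C1*exp(x/3)


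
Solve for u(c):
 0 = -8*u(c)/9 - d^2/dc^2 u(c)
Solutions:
 u(c) = C1*sin(2*sqrt(2)*c/3) + C2*cos(2*sqrt(2)*c/3)


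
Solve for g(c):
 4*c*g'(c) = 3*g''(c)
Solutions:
 g(c) = C1 + C2*erfi(sqrt(6)*c/3)


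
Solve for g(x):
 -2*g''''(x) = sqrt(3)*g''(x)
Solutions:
 g(x) = C1 + C2*x + C3*sin(sqrt(2)*3^(1/4)*x/2) + C4*cos(sqrt(2)*3^(1/4)*x/2)


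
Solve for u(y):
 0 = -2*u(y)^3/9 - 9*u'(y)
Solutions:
 u(y) = -9*sqrt(2)*sqrt(-1/(C1 - 2*y))/2
 u(y) = 9*sqrt(2)*sqrt(-1/(C1 - 2*y))/2


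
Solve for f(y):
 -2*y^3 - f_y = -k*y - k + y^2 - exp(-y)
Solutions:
 f(y) = C1 + k*y^2/2 + k*y - y^4/2 - y^3/3 - exp(-y)


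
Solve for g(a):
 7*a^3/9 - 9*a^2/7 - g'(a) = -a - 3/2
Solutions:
 g(a) = C1 + 7*a^4/36 - 3*a^3/7 + a^2/2 + 3*a/2


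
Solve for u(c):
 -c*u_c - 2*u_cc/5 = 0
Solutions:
 u(c) = C1 + C2*erf(sqrt(5)*c/2)


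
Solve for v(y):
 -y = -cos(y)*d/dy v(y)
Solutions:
 v(y) = C1 + Integral(y/cos(y), y)


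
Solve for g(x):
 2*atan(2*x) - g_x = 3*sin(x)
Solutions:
 g(x) = C1 + 2*x*atan(2*x) - log(4*x^2 + 1)/2 + 3*cos(x)


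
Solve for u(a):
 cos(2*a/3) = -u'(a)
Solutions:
 u(a) = C1 - 3*sin(2*a/3)/2


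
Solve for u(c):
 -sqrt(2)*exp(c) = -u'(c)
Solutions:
 u(c) = C1 + sqrt(2)*exp(c)


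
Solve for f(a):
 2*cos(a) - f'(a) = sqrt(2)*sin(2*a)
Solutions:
 f(a) = C1 + 2*sin(a) + sqrt(2)*cos(2*a)/2


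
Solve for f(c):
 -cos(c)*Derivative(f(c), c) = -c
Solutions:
 f(c) = C1 + Integral(c/cos(c), c)


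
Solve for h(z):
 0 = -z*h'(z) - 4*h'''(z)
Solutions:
 h(z) = C1 + Integral(C2*airyai(-2^(1/3)*z/2) + C3*airybi(-2^(1/3)*z/2), z)


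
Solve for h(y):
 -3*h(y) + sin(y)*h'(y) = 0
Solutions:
 h(y) = C1*(cos(y) - 1)^(3/2)/(cos(y) + 1)^(3/2)


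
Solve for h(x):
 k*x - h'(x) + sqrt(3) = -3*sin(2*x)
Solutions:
 h(x) = C1 + k*x^2/2 + sqrt(3)*x - 3*cos(2*x)/2


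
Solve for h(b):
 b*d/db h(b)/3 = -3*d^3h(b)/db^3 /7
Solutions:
 h(b) = C1 + Integral(C2*airyai(-21^(1/3)*b/3) + C3*airybi(-21^(1/3)*b/3), b)


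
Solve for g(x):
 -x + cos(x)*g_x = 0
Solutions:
 g(x) = C1 + Integral(x/cos(x), x)


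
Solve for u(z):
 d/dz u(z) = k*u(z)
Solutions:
 u(z) = C1*exp(k*z)


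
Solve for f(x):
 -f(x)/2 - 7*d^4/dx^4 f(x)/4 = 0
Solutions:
 f(x) = (C1*sin(14^(3/4)*x/14) + C2*cos(14^(3/4)*x/14))*exp(-14^(3/4)*x/14) + (C3*sin(14^(3/4)*x/14) + C4*cos(14^(3/4)*x/14))*exp(14^(3/4)*x/14)


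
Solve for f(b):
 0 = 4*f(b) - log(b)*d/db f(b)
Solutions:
 f(b) = C1*exp(4*li(b))


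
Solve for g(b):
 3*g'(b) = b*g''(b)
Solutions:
 g(b) = C1 + C2*b^4


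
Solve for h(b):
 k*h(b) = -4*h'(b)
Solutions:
 h(b) = C1*exp(-b*k/4)


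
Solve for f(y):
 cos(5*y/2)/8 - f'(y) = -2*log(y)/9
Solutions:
 f(y) = C1 + 2*y*log(y)/9 - 2*y/9 + sin(5*y/2)/20


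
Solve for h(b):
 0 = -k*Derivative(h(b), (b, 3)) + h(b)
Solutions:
 h(b) = C1*exp(b*(1/k)^(1/3)) + C2*exp(b*(-1 + sqrt(3)*I)*(1/k)^(1/3)/2) + C3*exp(-b*(1 + sqrt(3)*I)*(1/k)^(1/3)/2)


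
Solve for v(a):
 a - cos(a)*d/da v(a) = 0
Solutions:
 v(a) = C1 + Integral(a/cos(a), a)


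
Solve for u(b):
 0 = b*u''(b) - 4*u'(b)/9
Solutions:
 u(b) = C1 + C2*b^(13/9)


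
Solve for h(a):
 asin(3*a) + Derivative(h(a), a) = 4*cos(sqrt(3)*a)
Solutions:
 h(a) = C1 - a*asin(3*a) - sqrt(1 - 9*a^2)/3 + 4*sqrt(3)*sin(sqrt(3)*a)/3


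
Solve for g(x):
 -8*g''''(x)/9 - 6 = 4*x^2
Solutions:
 g(x) = C1 + C2*x + C3*x^2 + C4*x^3 - x^6/80 - 9*x^4/32


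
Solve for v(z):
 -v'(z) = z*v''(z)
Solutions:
 v(z) = C1 + C2*log(z)


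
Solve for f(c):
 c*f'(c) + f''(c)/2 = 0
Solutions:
 f(c) = C1 + C2*erf(c)
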